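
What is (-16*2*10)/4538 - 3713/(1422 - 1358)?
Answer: -8435037/145216 ≈ -58.086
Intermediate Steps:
(-16*2*10)/4538 - 3713/(1422 - 1358) = -32*10*(1/4538) - 3713/64 = -320*1/4538 - 3713*1/64 = -160/2269 - 3713/64 = -8435037/145216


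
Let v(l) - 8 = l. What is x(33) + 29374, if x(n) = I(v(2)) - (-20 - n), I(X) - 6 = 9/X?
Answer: 294339/10 ≈ 29434.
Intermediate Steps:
v(l) = 8 + l
I(X) = 6 + 9/X
x(n) = 269/10 + n (x(n) = (6 + 9/(8 + 2)) - (-20 - n) = (6 + 9/10) + (20 + n) = 69/10 + (20 + n) = 269/10 + n)
x(33) + 29374 = (269/10 + 33) + 29374 = 599/10 + 29374 = 294339/10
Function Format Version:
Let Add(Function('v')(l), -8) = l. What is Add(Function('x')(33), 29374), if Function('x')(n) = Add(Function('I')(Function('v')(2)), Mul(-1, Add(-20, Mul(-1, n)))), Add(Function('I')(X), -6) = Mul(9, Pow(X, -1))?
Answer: Rational(294339, 10) ≈ 29434.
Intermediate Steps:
Function('v')(l) = Add(8, l)
Function('I')(X) = Add(6, Mul(9, Pow(X, -1)))
Function('x')(n) = Add(Rational(269, 10), n) (Function('x')(n) = Add(Add(6, Mul(9, Pow(Add(8, 2), -1))), Mul(-1, Add(-20, Mul(-1, n)))) = Add(Add(6, Mul(9, Pow(10, -1))), Add(20, n)) = Add(Add(6, Mul(9, Rational(1, 10))), Add(20, n)) = Add(Add(6, Rational(9, 10)), Add(20, n)) = Add(Rational(69, 10), Add(20, n)) = Add(Rational(269, 10), n))
Add(Function('x')(33), 29374) = Add(Add(Rational(269, 10), 33), 29374) = Add(Rational(599, 10), 29374) = Rational(294339, 10)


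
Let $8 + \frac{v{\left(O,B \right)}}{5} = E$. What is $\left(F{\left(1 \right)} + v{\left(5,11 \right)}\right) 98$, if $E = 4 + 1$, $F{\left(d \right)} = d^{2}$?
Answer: $-1372$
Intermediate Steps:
$E = 5$
$v{\left(O,B \right)} = -15$ ($v{\left(O,B \right)} = -40 + 5 \cdot 5 = -40 + 25 = -15$)
$\left(F{\left(1 \right)} + v{\left(5,11 \right)}\right) 98 = \left(1^{2} - 15\right) 98 = \left(1 - 15\right) 98 = \left(-14\right) 98 = -1372$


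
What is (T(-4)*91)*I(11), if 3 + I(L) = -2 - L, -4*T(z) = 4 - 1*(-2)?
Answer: 2184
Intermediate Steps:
T(z) = -3/2 (T(z) = -(4 - 1*(-2))/4 = -(4 + 2)/4 = -1/4*6 = -3/2)
I(L) = -5 - L (I(L) = -3 + (-2 - L) = -5 - L)
(T(-4)*91)*I(11) = (-3/2*91)*(-5 - 1*11) = -273*(-5 - 11)/2 = -273/2*(-16) = 2184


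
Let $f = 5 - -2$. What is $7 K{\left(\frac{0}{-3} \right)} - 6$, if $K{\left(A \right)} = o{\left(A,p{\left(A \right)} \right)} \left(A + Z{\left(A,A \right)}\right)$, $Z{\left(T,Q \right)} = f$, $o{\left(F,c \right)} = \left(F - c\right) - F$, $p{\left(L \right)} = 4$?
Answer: $-202$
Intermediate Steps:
$o{\left(F,c \right)} = - c$
$f = 7$ ($f = 5 + 2 = 7$)
$Z{\left(T,Q \right)} = 7$
$K{\left(A \right)} = -28 - 4 A$ ($K{\left(A \right)} = \left(-1\right) 4 \left(A + 7\right) = - 4 \left(7 + A\right) = -28 - 4 A$)
$7 K{\left(\frac{0}{-3} \right)} - 6 = 7 \left(-28 - 4 \frac{0}{-3}\right) - 6 = 7 \left(-28 - 4 \cdot 0 \left(- \frac{1}{3}\right)\right) - 6 = 7 \left(-28 - 0\right) - 6 = 7 \left(-28 + 0\right) - 6 = 7 \left(-28\right) - 6 = -196 - 6 = -202$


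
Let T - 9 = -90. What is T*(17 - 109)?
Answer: 7452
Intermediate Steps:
T = -81 (T = 9 - 90 = -81)
T*(17 - 109) = -81*(17 - 109) = -81*(-92) = 7452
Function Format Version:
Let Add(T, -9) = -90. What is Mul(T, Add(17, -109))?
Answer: 7452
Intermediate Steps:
T = -81 (T = Add(9, -90) = -81)
Mul(T, Add(17, -109)) = Mul(-81, Add(17, -109)) = Mul(-81, -92) = 7452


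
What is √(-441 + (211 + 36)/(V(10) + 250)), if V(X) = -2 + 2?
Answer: I*√1100030/50 ≈ 20.976*I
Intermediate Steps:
V(X) = 0
√(-441 + (211 + 36)/(V(10) + 250)) = √(-441 + (211 + 36)/(0 + 250)) = √(-441 + 247/250) = √(-110003/250) = I*√1100030/50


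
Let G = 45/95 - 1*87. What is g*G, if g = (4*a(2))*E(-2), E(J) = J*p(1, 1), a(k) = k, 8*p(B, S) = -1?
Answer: -3288/19 ≈ -173.05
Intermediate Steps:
p(B, S) = -⅛ (p(B, S) = (⅛)*(-1) = -⅛)
E(J) = -J/8 (E(J) = J*(-⅛) = -J/8)
g = 2 (g = (4*2)*(-⅛*(-2)) = 8*(¼) = 2)
G = -1644/19 (G = 45*(1/95) - 87 = 9/19 - 87 = -1644/19 ≈ -86.526)
g*G = 2*(-1644/19) = -3288/19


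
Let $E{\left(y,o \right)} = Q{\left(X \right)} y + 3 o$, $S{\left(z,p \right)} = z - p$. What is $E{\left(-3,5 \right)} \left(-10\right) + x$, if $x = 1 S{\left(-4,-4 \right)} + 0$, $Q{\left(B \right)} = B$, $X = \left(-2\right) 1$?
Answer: $-210$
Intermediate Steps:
$X = -2$
$E{\left(y,o \right)} = - 2 y + 3 o$
$x = 0$ ($x = 1 \left(-4 - -4\right) + 0 = 1 \left(-4 + 4\right) + 0 = 1 \cdot 0 + 0 = 0 + 0 = 0$)
$E{\left(-3,5 \right)} \left(-10\right) + x = \left(\left(-2\right) \left(-3\right) + 3 \cdot 5\right) \left(-10\right) + 0 = \left(6 + 15\right) \left(-10\right) + 0 = 21 \left(-10\right) + 0 = -210 + 0 = -210$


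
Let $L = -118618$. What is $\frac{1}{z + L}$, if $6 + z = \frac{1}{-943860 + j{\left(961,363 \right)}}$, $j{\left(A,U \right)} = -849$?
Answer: $- \frac{944709}{112065160417} \approx -8.43 \cdot 10^{-6}$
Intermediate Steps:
$z = - \frac{5668255}{944709}$ ($z = -6 + \frac{1}{-943860 - 849} = -6 + \frac{1}{-944709} = -6 - \frac{1}{944709} = - \frac{5668255}{944709} \approx -6.0$)
$\frac{1}{z + L} = \frac{1}{- \frac{5668255}{944709} - 118618} = \frac{1}{- \frac{112065160417}{944709}} = - \frac{944709}{112065160417}$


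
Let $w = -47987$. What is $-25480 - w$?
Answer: $22507$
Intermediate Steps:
$-25480 - w = -25480 - -47987 = -25480 + 47987 = 22507$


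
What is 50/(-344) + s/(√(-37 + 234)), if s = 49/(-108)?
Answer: -25/172 - 49*√197/21276 ≈ -0.17767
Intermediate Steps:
s = -49/108 (s = 49*(-1/108) = -49/108 ≈ -0.45370)
50/(-344) + s/(√(-37 + 234)) = 50/(-344) - 49/(108*√(-37 + 234)) = 50*(-1/344) - 49*√197/197/108 = -25/172 - 49*√197/21276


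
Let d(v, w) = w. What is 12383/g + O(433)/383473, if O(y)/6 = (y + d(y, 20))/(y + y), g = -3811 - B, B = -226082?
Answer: 293774650448/5272389067177 ≈ 0.055719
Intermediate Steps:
g = 222271 (g = -3811 - 1*(-226082) = -3811 + 226082 = 222271)
O(y) = 3*(20 + y)/y (O(y) = 6*((y + 20)/(y + y)) = 6*((20 + y)/((2*y))) = 6*((20 + y)*(1/(2*y))) = 6*((20 + y)/(2*y)) = 3*(20 + y)/y)
12383/g + O(433)/383473 = 12383/222271 + (3 + 60/433)/383473 = 12383*(1/222271) + (3 + 60*(1/433))*(1/383473) = 1769/31753 + (3 + 60/433)*(1/383473) = 1769/31753 + (1359/433)*(1/383473) = 1769/31753 + 1359/166043809 = 293774650448/5272389067177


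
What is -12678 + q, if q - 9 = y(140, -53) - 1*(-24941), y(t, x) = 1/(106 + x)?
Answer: 650417/53 ≈ 12272.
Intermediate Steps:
q = 1322351/53 (q = 9 + (1/(106 - 53) - 1*(-24941)) = 9 + (1/53 + 24941) = 9 + 1321874/53 = 1322351/53 ≈ 24950.)
-12678 + q = -12678 + 1322351/53 = 650417/53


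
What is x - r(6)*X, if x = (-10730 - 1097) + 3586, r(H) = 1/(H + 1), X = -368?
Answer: -57319/7 ≈ -8188.4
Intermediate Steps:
r(H) = 1/(1 + H)
x = -8241 (x = -11827 + 3586 = -8241)
x - r(6)*X = -8241 - (-368)/(1 + 6) = -8241 - (-368)/7 = -8241 - 1*(-368/7) = -8241 + 368/7 = -57319/7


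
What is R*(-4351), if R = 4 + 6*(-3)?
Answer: 60914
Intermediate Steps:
R = -14 (R = 4 - 18 = -14)
R*(-4351) = -14*(-4351) = 60914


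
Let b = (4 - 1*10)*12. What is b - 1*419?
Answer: -491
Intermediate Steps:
b = -72 (b = (4 - 10)*12 = -6*12 = -72)
b - 1*419 = -72 - 1*419 = -72 - 419 = -491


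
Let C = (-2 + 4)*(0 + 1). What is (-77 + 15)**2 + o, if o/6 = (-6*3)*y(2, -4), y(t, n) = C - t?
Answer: 3844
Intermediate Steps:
C = 2 (C = 2*1 = 2)
y(t, n) = 2 - t
o = 0 (o = 6*((-6*3)*(2 - 1*2)) = 6*(-18*(2 - 2)) = 6*(-18*0) = 6*0 = 0)
(-77 + 15)**2 + o = (-77 + 15)**2 + 0 = (-62)**2 + 0 = 3844 + 0 = 3844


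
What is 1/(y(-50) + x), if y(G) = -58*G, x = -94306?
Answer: -1/91406 ≈ -1.0940e-5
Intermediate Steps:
1/(y(-50) + x) = 1/(-58*(-50) - 94306) = 1/(2900 - 94306) = 1/(-91406) = -1/91406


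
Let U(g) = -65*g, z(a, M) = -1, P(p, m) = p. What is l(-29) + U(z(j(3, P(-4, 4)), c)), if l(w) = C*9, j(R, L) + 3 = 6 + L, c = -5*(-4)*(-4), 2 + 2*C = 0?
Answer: 56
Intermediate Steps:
C = -1 (C = -1 + (½)*0 = -1 + 0 = -1)
c = -80 (c = 20*(-4) = -80)
j(R, L) = 3 + L (j(R, L) = -3 + (6 + L) = 3 + L)
l(w) = -9 (l(w) = -1*9 = -9)
l(-29) + U(z(j(3, P(-4, 4)), c)) = -9 - 65*(-1) = -9 + 65 = 56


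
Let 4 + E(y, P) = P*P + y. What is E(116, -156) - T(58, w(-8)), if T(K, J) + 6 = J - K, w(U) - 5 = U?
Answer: 24515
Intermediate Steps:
w(U) = 5 + U
E(y, P) = -4 + y + P² (E(y, P) = -4 + (P*P + y) = -4 + (P² + y) = -4 + (y + P²) = -4 + y + P²)
T(K, J) = -6 + J - K (T(K, J) = -6 + (J - K) = -6 + J - K)
E(116, -156) - T(58, w(-8)) = (-4 + 116 + (-156)²) - (-6 + (5 - 8) - 1*58) = (-4 + 116 + 24336) - (-6 - 3 - 58) = 24448 - 1*(-67) = 24448 + 67 = 24515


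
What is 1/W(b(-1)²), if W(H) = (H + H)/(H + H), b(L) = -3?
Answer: 1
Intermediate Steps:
W(H) = 1 (W(H) = (2*H)/((2*H)) = (2*H)*(1/(2*H)) = 1)
1/W(b(-1)²) = 1/1 = 1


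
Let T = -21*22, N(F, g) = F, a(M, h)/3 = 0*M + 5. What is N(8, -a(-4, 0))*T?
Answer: -3696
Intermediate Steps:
a(M, h) = 15 (a(M, h) = 3*(0*M + 5) = 3*(0 + 5) = 3*5 = 15)
T = -462
N(8, -a(-4, 0))*T = 8*(-462) = -3696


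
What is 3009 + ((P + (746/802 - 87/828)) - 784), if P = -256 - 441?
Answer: 169204247/110676 ≈ 1528.8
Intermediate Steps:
P = -697
3009 + ((P + (746/802 - 87/828)) - 784) = 3009 + ((-697 + (746/802 - 87/828)) - 784) = 3009 + ((-697 + (746*(1/802) - 87*1/828)) - 784) = 3009 + ((-697 + (373/401 - 29/276)) - 784) = 3009 + ((-697 + 91319/110676) - 784) = 3009 + (-77049853/110676 - 784) = 3009 - 163819837/110676 = 169204247/110676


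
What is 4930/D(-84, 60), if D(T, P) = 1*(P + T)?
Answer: -2465/12 ≈ -205.42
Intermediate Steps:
D(T, P) = P + T
4930/D(-84, 60) = 4930/(60 - 84) = 4930/(-24) = 4930*(-1/24) = -2465/12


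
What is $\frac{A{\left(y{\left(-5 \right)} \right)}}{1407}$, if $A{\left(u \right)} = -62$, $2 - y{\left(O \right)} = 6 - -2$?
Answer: $- \frac{62}{1407} \approx -0.044065$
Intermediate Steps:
$y{\left(O \right)} = -6$ ($y{\left(O \right)} = 2 - \left(6 - -2\right) = 2 - \left(6 + 2\right) = 2 - 8 = -6$)
$\frac{A{\left(y{\left(-5 \right)} \right)}}{1407} = - \frac{62}{1407}$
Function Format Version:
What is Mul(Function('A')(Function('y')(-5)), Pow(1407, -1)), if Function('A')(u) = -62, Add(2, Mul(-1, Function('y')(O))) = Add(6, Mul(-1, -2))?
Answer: Rational(-62, 1407) ≈ -0.044065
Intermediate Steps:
Function('y')(O) = -6 (Function('y')(O) = Add(2, Mul(-1, Add(6, Mul(-1, -2)))) = Add(2, Mul(-1, Add(6, 2))) = Add(2, Mul(-1, 8)) = Add(2, -8) = -6)
Mul(Function('A')(Function('y')(-5)), Pow(1407, -1)) = Mul(-62, Pow(1407, -1)) = Mul(-62, Rational(1, 1407)) = Rational(-62, 1407)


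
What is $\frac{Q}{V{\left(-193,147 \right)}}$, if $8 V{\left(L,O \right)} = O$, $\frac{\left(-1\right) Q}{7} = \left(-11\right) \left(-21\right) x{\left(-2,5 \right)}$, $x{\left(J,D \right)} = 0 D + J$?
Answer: $176$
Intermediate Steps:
$x{\left(J,D \right)} = J$ ($x{\left(J,D \right)} = 0 + J = J$)
$Q = 3234$ ($Q = - 7 \left(-11\right) \left(-21\right) \left(-2\right) = - 7 \cdot 231 \left(-2\right) = \left(-7\right) \left(-462\right) = 3234$)
$V{\left(L,O \right)} = \frac{O}{8}$
$\frac{Q}{V{\left(-193,147 \right)}} = \frac{3234}{\frac{1}{8} \cdot 147} = \frac{3234}{\frac{147}{8}} = 3234 \cdot \frac{8}{147} = 176$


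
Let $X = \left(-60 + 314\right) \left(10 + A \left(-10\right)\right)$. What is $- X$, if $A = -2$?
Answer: $-7620$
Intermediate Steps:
$X = 7620$ ($X = \left(-60 + 314\right) \left(10 - -20\right) = 254 \left(10 + 20\right) = 254 \cdot 30 = 7620$)
$- X = \left(-1\right) 7620 = -7620$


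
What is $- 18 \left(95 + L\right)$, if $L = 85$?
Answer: $-3240$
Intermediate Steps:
$- 18 \left(95 + L\right) = - 18 \left(95 + 85\right) = \left(-18\right) 180 = -3240$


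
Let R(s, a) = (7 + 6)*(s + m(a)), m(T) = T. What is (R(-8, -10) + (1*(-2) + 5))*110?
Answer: -25410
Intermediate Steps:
R(s, a) = 13*a + 13*s (R(s, a) = (7 + 6)*(s + a) = 13*(a + s) = 13*a + 13*s)
(R(-8, -10) + (1*(-2) + 5))*110 = ((13*(-10) + 13*(-8)) + (1*(-2) + 5))*110 = ((-130 - 104) + (-2 + 5))*110 = (-234 + 3)*110 = -231*110 = -25410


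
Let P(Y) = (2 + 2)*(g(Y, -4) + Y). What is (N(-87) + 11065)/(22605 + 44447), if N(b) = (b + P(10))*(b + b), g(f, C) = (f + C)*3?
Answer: 6715/67052 ≈ 0.10015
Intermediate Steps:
g(f, C) = 3*C + 3*f (g(f, C) = (C + f)*3 = 3*C + 3*f)
P(Y) = -48 + 16*Y (P(Y) = (2 + 2)*((3*(-4) + 3*Y) + Y) = 4*((-12 + 3*Y) + Y) = 4*(-12 + 4*Y) = -48 + 16*Y)
N(b) = 2*b*(112 + b) (N(b) = (b + (-48 + 16*10))*(b + b) = (b + (-48 + 160))*(2*b) = (b + 112)*(2*b) = (112 + b)*(2*b) = 2*b*(112 + b))
(N(-87) + 11065)/(22605 + 44447) = (2*(-87)*(112 - 87) + 11065)/(22605 + 44447) = (2*(-87)*25 + 11065)/67052 = (-4350 + 11065)*(1/67052) = 6715*(1/67052) = 6715/67052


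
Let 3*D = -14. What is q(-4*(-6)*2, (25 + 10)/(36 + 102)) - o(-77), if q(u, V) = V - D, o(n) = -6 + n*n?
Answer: -816695/138 ≈ -5918.1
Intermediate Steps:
D = -14/3 (D = (⅓)*(-14) = -14/3 ≈ -4.6667)
o(n) = -6 + n²
q(u, V) = 14/3 + V (q(u, V) = V - 1*(-14/3) = V + 14/3 = 14/3 + V)
q(-4*(-6)*2, (25 + 10)/(36 + 102)) - o(-77) = (14/3 + (25 + 10)/(36 + 102)) - (-6 + (-77)²) = (14/3 + 35/138) - (-6 + 5929) = (14/3 + 35*(1/138)) - 1*5923 = (14/3 + 35/138) - 5923 = 679/138 - 5923 = -816695/138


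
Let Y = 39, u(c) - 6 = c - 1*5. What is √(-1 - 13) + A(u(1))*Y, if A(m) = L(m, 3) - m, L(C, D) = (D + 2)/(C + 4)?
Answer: -91/2 + I*√14 ≈ -45.5 + 3.7417*I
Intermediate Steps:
L(C, D) = (2 + D)/(4 + C)
u(c) = 1 + c (u(c) = 6 + (c - 1*5) = 6 + (c - 5) = 6 + (-5 + c) = 1 + c)
A(m) = -m + 5/(4 + m) (A(m) = (2 + 3)/(4 + m) - m = 5/(4 + m) - m = -m + 5/(4 + m))
√(-1 - 13) + A(u(1))*Y = √(-1 - 13) + ((5 - (1 + 1)*(4 + (1 + 1)))/(4 + (1 + 1)))*39 = √(-14) + ((5 - 1*2*(4 + 2))/(4 + 2))*39 = I*√14 + ((5 - 1*2*6)/6)*39 = I*√14 + ((5 - 12)/6)*39 = I*√14 + ((⅙)*(-7))*39 = I*√14 - 7/6*39 = I*√14 - 91/2 = -91/2 + I*√14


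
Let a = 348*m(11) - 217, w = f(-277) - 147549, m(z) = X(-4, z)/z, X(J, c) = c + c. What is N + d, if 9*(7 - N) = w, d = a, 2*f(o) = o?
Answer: 304123/18 ≈ 16896.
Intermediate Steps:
X(J, c) = 2*c
m(z) = 2 (m(z) = (2*z)/z = 2)
f(o) = o/2
w = -295375/2 (w = (½)*(-277) - 147549 = -277/2 - 147549 = -295375/2 ≈ -1.4769e+5)
a = 479 (a = 348*2 - 217 = 696 - 217 = 479)
d = 479
N = 295501/18 (N = 7 - ⅑*(-295375/2) = 7 + 295375/18 = 295501/18 ≈ 16417.)
N + d = 295501/18 + 479 = 304123/18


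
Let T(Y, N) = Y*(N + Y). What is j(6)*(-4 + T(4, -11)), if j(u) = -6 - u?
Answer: 384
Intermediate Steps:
j(6)*(-4 + T(4, -11)) = (-6 - 1*6)*(-4 + 4*(-11 + 4)) = (-6 - 6)*(-4 + 4*(-7)) = -12*(-4 - 28) = -12*(-32) = 384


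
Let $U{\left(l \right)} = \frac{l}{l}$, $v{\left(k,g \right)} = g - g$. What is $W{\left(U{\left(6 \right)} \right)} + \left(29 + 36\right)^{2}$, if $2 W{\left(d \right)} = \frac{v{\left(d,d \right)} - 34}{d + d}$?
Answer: $\frac{8433}{2} \approx 4216.5$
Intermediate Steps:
$v{\left(k,g \right)} = 0$
$U{\left(l \right)} = 1$
$W{\left(d \right)} = - \frac{17}{2 d}$ ($W{\left(d \right)} = \frac{\left(0 - 34\right) \frac{1}{d + d}}{2} = \frac{\left(-34\right) \frac{1}{2 d}}{2} = \frac{\left(-17\right) \frac{1}{d}}{2} = - \frac{17}{2 d}$)
$W{\left(U{\left(6 \right)} \right)} + \left(29 + 36\right)^{2} = - \frac{17}{2 \cdot 1} + \left(29 + 36\right)^{2} = \left(- \frac{17}{2}\right) 1 + 65^{2} = - \frac{17}{2} + 4225 = \frac{8433}{2}$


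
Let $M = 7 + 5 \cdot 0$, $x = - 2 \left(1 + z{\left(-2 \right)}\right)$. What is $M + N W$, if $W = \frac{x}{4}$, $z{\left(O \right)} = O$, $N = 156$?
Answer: $85$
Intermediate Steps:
$x = 2$ ($x = - 2 \left(1 - 2\right) = \left(-2\right) \left(-1\right) = 2$)
$W = \frac{1}{2}$ ($W = \frac{2}{4} = 2 \cdot \frac{1}{4} = \frac{1}{2} \approx 0.5$)
$M = 7$ ($M = 7 + 0 = 7$)
$M + N W = 7 + 156 \cdot \frac{1}{2} = 7 + 78 = 85$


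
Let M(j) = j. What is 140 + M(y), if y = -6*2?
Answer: 128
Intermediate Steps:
y = -12
140 + M(y) = 140 - 12 = 128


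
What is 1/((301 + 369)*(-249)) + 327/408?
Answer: 9092167/11344440 ≈ 0.80146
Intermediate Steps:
1/((301 + 369)*(-249)) + 327/408 = -1/249/670 + 327*(1/408) = (1/670)*(-1/249) + 109/136 = -1/166830 + 109/136 = 9092167/11344440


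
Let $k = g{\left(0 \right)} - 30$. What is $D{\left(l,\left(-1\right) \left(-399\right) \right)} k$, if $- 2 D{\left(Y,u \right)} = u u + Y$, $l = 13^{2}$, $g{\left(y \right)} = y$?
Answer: $2390550$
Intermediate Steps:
$l = 169$
$D{\left(Y,u \right)} = - \frac{Y}{2} - \frac{u^{2}}{2}$ ($D{\left(Y,u \right)} = - \frac{u u + Y}{2} = - \frac{u^{2} + Y}{2} = - \frac{Y + u^{2}}{2} = - \frac{Y}{2} - \frac{u^{2}}{2}$)
$k = -30$ ($k = 0 - 30 = -30$)
$D{\left(l,\left(-1\right) \left(-399\right) \right)} k = \left(\left(- \frac{1}{2}\right) 169 - \frac{\left(\left(-1\right) \left(-399\right)\right)^{2}}{2}\right) \left(-30\right) = \left(- \frac{169}{2} - \frac{399^{2}}{2}\right) \left(-30\right) = \left(- \frac{169}{2} - \frac{159201}{2}\right) \left(-30\right) = \left(-79685\right) \left(-30\right) = 2390550$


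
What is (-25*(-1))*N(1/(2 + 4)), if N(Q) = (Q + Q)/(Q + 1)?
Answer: 50/7 ≈ 7.1429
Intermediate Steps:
N(Q) = 2*Q/(1 + Q) (N(Q) = (2*Q)/(1 + Q) = 2*Q/(1 + Q))
(-25*(-1))*N(1/(2 + 4)) = (-25*(-1))*(2/((2 + 4)*(1 + 1/(2 + 4)))) = 25*(2/(6*(1 + 1/6))) = 25*(2*(⅙)/(1 + ⅙)) = 25*(2*(⅙)/(7/6)) = 25*(2*(⅙)*(6/7)) = 25*(2/7) = 50/7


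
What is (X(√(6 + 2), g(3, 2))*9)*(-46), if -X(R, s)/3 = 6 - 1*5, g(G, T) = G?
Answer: 1242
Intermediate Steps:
X(R, s) = -3 (X(R, s) = -3*(6 - 1*5) = -3*(6 - 5) = -3*1 = -3)
(X(√(6 + 2), g(3, 2))*9)*(-46) = -3*9*(-46) = -27*(-46) = 1242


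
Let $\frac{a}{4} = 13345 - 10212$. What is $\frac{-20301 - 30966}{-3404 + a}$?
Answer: $- \frac{51267}{9128} \approx -5.6165$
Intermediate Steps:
$a = 12532$ ($a = 4 \left(13345 - 10212\right) = 4 \cdot 3133 = 12532$)
$\frac{-20301 - 30966}{-3404 + a} = \frac{-20301 - 30966}{-3404 + 12532} = - \frac{51267}{9128}$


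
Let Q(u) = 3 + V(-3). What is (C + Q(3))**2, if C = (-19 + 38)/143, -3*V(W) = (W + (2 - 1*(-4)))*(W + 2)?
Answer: 349281/20449 ≈ 17.081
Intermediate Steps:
V(W) = -(2 + W)*(6 + W)/3 (V(W) = -(W + (2 - 1*(-4)))*(W + 2)/3 = -(W + (2 + 4))*(2 + W)/3 = -(W + 6)*(2 + W)/3 = -(6 + W)*(2 + W)/3 = -(2 + W)*(6 + W)/3)
C = 19/143 (C = 19*(1/143) = 19/143 ≈ 0.13287)
Q(u) = 4 (Q(u) = 3 + (-4 - 8/3*(-3) - 1/3*(-3)**2) = 3 + (-4 + 8 - 1/3*9) = 3 + (-4 + 8 - 3) = 3 + 1 = 4)
(C + Q(3))**2 = (19/143 + 4)**2 = (591/143)**2 = 349281/20449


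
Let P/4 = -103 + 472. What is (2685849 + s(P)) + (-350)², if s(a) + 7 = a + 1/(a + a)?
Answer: 8294582737/2952 ≈ 2.8098e+6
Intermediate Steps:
P = 1476 (P = 4*(-103 + 472) = 4*369 = 1476)
s(a) = -7 + a + 1/(2*a) (s(a) = -7 + (a + 1/(a + a)) = -7 + (a + 1/(2*a)) = -7 + a + 1/(2*a))
(2685849 + s(P)) + (-350)² = (2685849 + (-7 + 1476 + (½)/1476)) + (-350)² = (2685849 + (-7 + 1476 + (½)*(1/1476))) + 122500 = (2685849 + (-7 + 1476 + 1/2952)) + 122500 = (2685849 + 4336489/2952) + 122500 = 7932962737/2952 + 122500 = 8294582737/2952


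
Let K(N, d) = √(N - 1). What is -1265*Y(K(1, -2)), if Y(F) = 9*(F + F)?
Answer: 0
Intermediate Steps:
K(N, d) = √(-1 + N)
Y(F) = 18*F (Y(F) = 9*(2*F) = 18*F)
-1265*Y(K(1, -2)) = -22770*√(-1 + 1) = -22770*√0 = -22770*0 = -1265*0 = 0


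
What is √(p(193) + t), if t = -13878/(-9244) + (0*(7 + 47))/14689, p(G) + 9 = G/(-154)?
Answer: I*√277131632701/177947 ≈ 2.9584*I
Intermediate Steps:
p(G) = -9 - G/154 (p(G) = -9 + G/(-154) = -9 + G*(-1/154) = -9 - G/154)
t = 6939/4622 (t = -13878*(-1/9244) + (0*54)*(1/14689) = 6939/4622 + 0*(1/14689) = 6939/4622 + 0 = 6939/4622 ≈ 1.5013)
√(p(193) + t) = √((-9 - 1/154*193) + 6939/4622) = √((-9 - 193/154) + 6939/4622) = √(-1579/154 + 6939/4622) = √(-1557383/177947) = I*√277131632701/177947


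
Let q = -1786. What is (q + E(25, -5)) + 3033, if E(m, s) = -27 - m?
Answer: 1195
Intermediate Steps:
(q + E(25, -5)) + 3033 = (-1786 + (-27 - 1*25)) + 3033 = (-1786 + (-27 - 25)) + 3033 = (-1786 - 52) + 3033 = -1838 + 3033 = 1195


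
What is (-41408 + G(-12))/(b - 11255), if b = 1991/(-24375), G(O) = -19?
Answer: 1009783125/274342616 ≈ 3.6807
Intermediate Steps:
b = -1991/24375 (b = 1991*(-1/24375) = -1991/24375 ≈ -0.081682)
(-41408 + G(-12))/(b - 11255) = (-41408 - 19)/(-1991/24375 - 11255) = -41427/(-274342616/24375) = -41427*(-24375/274342616) = 1009783125/274342616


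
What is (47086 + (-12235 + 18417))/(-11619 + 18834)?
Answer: 17756/2405 ≈ 7.3829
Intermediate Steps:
(47086 + (-12235 + 18417))/(-11619 + 18834) = (47086 + 6182)/7215 = 53268*(1/7215) = 17756/2405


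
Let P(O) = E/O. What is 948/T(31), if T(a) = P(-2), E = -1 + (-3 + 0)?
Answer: 474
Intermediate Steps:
E = -4 (E = -1 - 3 = -4)
P(O) = -4/O
T(a) = 2 (T(a) = -4/(-2) = -4*(-1/2) = 2)
948/T(31) = 948/2 = 948*(1/2) = 474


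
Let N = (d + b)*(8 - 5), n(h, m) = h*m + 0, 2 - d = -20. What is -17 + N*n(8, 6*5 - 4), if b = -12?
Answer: 6223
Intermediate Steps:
d = 22 (d = 2 - 1*(-20) = 2 + 20 = 22)
n(h, m) = h*m
N = 30 (N = (22 - 12)*(8 - 5) = 10*3 = 30)
-17 + N*n(8, 6*5 - 4) = -17 + 30*(8*(6*5 - 4)) = -17 + 30*(8*(30 - 4)) = -17 + 30*(8*26) = -17 + 30*208 = -17 + 6240 = 6223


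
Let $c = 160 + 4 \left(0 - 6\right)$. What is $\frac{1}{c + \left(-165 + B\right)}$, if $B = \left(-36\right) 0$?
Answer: $- \frac{1}{29} \approx -0.034483$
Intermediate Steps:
$B = 0$
$c = 136$ ($c = 160 + 4 \left(-6\right) = 160 - 24 = 136$)
$\frac{1}{c + \left(-165 + B\right)} = \frac{1}{136 + \left(-165 + 0\right)} = \frac{1}{136 - 165} = \frac{1}{-29} = - \frac{1}{29}$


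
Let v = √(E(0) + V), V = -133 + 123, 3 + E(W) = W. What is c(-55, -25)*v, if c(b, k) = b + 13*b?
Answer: -770*I*√13 ≈ -2776.3*I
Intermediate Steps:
E(W) = -3 + W
c(b, k) = 14*b
V = -10
v = I*√13 (v = √((-3 + 0) - 10) = √(-3 - 10) = √(-13) = I*√13 ≈ 3.6056*I)
c(-55, -25)*v = (14*(-55))*(I*√13) = -770*I*√13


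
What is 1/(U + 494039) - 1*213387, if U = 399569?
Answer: -190684330295/893608 ≈ -2.1339e+5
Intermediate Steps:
1/(U + 494039) - 1*213387 = 1/(399569 + 494039) - 1*213387 = 1/893608 - 213387 = -190684330295/893608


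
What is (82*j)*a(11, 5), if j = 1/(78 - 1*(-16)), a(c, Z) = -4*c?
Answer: -1804/47 ≈ -38.383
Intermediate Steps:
j = 1/94 (j = 1/(78 + 16) = 1/94 ≈ 0.010638)
(82*j)*a(11, 5) = (82*(1/94))*(-4*11) = (41/47)*(-44) = -1804/47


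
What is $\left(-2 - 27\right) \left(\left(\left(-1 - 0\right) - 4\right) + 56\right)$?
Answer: $-1479$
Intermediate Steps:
$\left(-2 - 27\right) \left(\left(\left(-1 - 0\right) - 4\right) + 56\right) = - 29 \left(\left(\left(-1 + 0\right) - 4\right) + 56\right) = - 29 \left(\left(-1 - 4\right) + 56\right) = - 29 \left(-5 + 56\right) = \left(-29\right) 51 = -1479$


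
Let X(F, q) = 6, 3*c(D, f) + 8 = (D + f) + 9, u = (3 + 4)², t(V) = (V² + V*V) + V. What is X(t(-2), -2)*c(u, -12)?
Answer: 76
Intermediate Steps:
t(V) = V + 2*V² (t(V) = (V² + V²) + V = 2*V² + V = V + 2*V²)
u = 49 (u = 7² = 49)
c(D, f) = ⅓ + D/3 + f/3 (c(D, f) = -8/3 + ((D + f) + 9)/3 = -8/3 + (9 + D + f)/3 = -8/3 + (3 + D/3 + f/3) = ⅓ + D/3 + f/3)
X(t(-2), -2)*c(u, -12) = 6*(⅓ + (⅓)*49 + (⅓)*(-12)) = 6*(⅓ + 49/3 - 4) = 6*(38/3) = 76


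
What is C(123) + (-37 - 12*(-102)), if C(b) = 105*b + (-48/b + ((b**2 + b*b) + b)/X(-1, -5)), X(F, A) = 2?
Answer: 2401953/82 ≈ 29292.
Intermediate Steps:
C(b) = b**2 - 48/b + 211*b/2 (C(b) = 105*b + (-48/b + ((b**2 + b*b) + b)/2) = 105*b + (-48/b + ((b**2 + b**2) + b)*(1/2)) = 105*b + (-48/b + (2*b**2 + b)*(1/2)) = 105*b + (-48/b + (b + 2*b**2)*(1/2)) = 105*b + (-48/b + (b**2 + b/2)) = 105*b + (b**2 + b/2 - 48/b) = b**2 - 48/b + 211*b/2)
C(123) + (-37 - 12*(-102)) = (123**2 - 48/123 + (211/2)*123) + (-37 - 12*(-102)) = (15129 - 48*1/123 + 25953/2) + (-37 + 1224) = (15129 - 16/41 + 25953/2) + 1187 = 2304619/82 + 1187 = 2401953/82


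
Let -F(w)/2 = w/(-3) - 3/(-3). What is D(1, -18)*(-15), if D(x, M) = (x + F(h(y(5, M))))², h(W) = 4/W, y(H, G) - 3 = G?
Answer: -2809/135 ≈ -20.807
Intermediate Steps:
y(H, G) = 3 + G
F(w) = -2 + 2*w/3 (F(w) = -2*(w/(-3) - 3/(-3)) = -2*(w*(-⅓) - 3*(-⅓)) = -2*(-w/3 + 1) = -2*(1 - w/3) = -2 + 2*w/3)
D(x, M) = (-2 + x + 8/(3*(3 + M)))² (D(x, M) = (x + (-2 + 2*(4/(3 + M))/3))² = (x + (-2 + 8/(3*(3 + M))))² = (-2 + x + 8/(3*(3 + M)))²)
D(1, -18)*(-15) = ((8 + 3*(-2 + 1)*(3 - 18))²/(9*(3 - 18)²))*(-15) = ((⅑)*(8 + 3*(-1)*(-15))²/(-15)²)*(-15) = ((⅑)*(1/225)*(8 + 45)²)*(-15) = ((⅑)*(1/225)*53²)*(-15) = ((⅑)*(1/225)*2809)*(-15) = (2809/2025)*(-15) = -2809/135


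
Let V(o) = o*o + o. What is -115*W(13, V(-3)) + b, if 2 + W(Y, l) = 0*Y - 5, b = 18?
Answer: 823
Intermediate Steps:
V(o) = o + o**2 (V(o) = o**2 + o = o + o**2)
W(Y, l) = -7 (W(Y, l) = -2 + (0*Y - 5) = -2 + (0 - 5) = -2 - 5 = -7)
-115*W(13, V(-3)) + b = -115*(-7) + 18 = 805 + 18 = 823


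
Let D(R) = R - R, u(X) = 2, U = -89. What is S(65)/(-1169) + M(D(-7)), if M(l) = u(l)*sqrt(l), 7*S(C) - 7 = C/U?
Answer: -558/728287 ≈ -0.00076618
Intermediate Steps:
S(C) = 1 - C/623 (S(C) = 1 + (C/(-89))/7 = 1 + (C*(-1/89))/7 = 1 + (-C/89)/7 = 1 - C/623)
D(R) = 0
M(l) = 2*sqrt(l)
S(65)/(-1169) + M(D(-7)) = (1 - 1/623*65)/(-1169) + 2*sqrt(0) = (1 - 65/623)*(-1/1169) + 2*0 = (558/623)*(-1/1169) + 0 = -558/728287 + 0 = -558/728287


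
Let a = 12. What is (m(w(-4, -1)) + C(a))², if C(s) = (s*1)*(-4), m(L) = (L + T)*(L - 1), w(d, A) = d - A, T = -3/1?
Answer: 576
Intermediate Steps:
T = -3 (T = -3*1 = -3)
m(L) = (-1 + L)*(-3 + L) (m(L) = (L - 3)*(L - 1) = (-3 + L)*(-1 + L) = (-1 + L)*(-3 + L))
C(s) = -4*s (C(s) = s*(-4) = -4*s)
(m(w(-4, -1)) + C(a))² = ((3 + (-4 - 1*(-1))² - 4*(-4 - 1*(-1))) - 4*12)² = ((3 + (-4 + 1)² - 4*(-4 + 1)) - 48)² = ((3 + (-3)² - 4*(-3)) - 48)² = ((3 + 9 + 12) - 48)² = (24 - 48)² = (-24)² = 576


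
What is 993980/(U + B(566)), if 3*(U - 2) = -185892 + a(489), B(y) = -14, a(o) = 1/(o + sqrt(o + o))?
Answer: -132032702876057100/8232417858583729 + 2981940*sqrt(978)/8232417858583729 ≈ -16.038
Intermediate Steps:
a(o) = 1/(o + sqrt(2)*sqrt(o)) (a(o) = 1/(o + sqrt(2*o)) = 1/(o + sqrt(2)*sqrt(o)))
U = -61962 + 1/(3*(489 + sqrt(978))) (U = 2 + (-185892 + 1/(489 + sqrt(2)*sqrt(489)))/3 = 2 + (-185892 + 1/(489 + sqrt(978)))/3 = 2 + (-61964 + 1/(3*(489 + sqrt(978)))) = -61962 + 1/(3*(489 + sqrt(978))) ≈ -61962.)
993980/(U + B(566)) = 993980/((-90526481/1461 - sqrt(978)/714429) - 14) = 993980/(-90546935/1461 - sqrt(978)/714429)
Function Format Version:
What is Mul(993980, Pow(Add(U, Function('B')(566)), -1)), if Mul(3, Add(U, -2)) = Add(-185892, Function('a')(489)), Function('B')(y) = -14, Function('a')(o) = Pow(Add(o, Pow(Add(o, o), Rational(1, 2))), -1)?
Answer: Add(Rational(-132032702876057100, 8232417858583729), Mul(Rational(2981940, 8232417858583729), Pow(978, Rational(1, 2)))) ≈ -16.038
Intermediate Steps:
Function('a')(o) = Pow(Add(o, Mul(Pow(2, Rational(1, 2)), Pow(o, Rational(1, 2)))), -1) (Function('a')(o) = Pow(Add(o, Pow(Mul(2, o), Rational(1, 2))), -1) = Pow(Add(o, Mul(Pow(2, Rational(1, 2)), Pow(o, Rational(1, 2)))), -1))
U = Add(-61962, Mul(Rational(1, 3), Pow(Add(489, Pow(978, Rational(1, 2))), -1))) (U = Add(2, Mul(Rational(1, 3), Add(-185892, Pow(Add(489, Mul(Pow(2, Rational(1, 2)), Pow(489, Rational(1, 2)))), -1)))) = Add(2, Mul(Rational(1, 3), Add(-185892, Pow(Add(489, Pow(978, Rational(1, 2))), -1)))) = Add(2, Add(-61964, Mul(Rational(1, 3), Pow(Add(489, Pow(978, Rational(1, 2))), -1)))) = Add(-61962, Mul(Rational(1, 3), Pow(Add(489, Pow(978, Rational(1, 2))), -1))) ≈ -61962.)
Mul(993980, Pow(Add(U, Function('B')(566)), -1)) = Mul(993980, Pow(Add(Add(Rational(-90526481, 1461), Mul(Rational(-1, 714429), Pow(978, Rational(1, 2)))), -14), -1)) = Mul(993980, Pow(Add(Rational(-90546935, 1461), Mul(Rational(-1, 714429), Pow(978, Rational(1, 2)))), -1))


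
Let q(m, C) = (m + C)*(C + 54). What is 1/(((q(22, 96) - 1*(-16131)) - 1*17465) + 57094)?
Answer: 1/73460 ≈ 1.3613e-5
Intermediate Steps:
q(m, C) = (54 + C)*(C + m) (q(m, C) = (C + m)*(54 + C) = (54 + C)*(C + m))
1/(((q(22, 96) - 1*(-16131)) - 1*17465) + 57094) = 1/((((96**2 + 54*96 + 54*22 + 96*22) - 1*(-16131)) - 1*17465) + 57094) = 1/((((9216 + 5184 + 1188 + 2112) + 16131) - 17465) + 57094) = 1/(((17700 + 16131) - 17465) + 57094) = 1/((33831 - 17465) + 57094) = 1/(16366 + 57094) = 1/73460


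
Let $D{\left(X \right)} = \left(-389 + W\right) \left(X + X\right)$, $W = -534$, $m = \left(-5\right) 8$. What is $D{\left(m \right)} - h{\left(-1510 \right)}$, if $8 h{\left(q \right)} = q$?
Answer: $\frac{296115}{4} \approx 74029.0$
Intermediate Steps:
$h{\left(q \right)} = \frac{q}{8}$
$m = -40$
$D{\left(X \right)} = - 1846 X$ ($D{\left(X \right)} = \left(-389 - 534\right) \left(X + X\right) = - 923 \cdot 2 X = - 1846 X$)
$D{\left(m \right)} - h{\left(-1510 \right)} = \left(-1846\right) \left(-40\right) - \frac{1}{8} \left(-1510\right) = 73840 - - \frac{755}{4} = 73840 + \frac{755}{4} = \frac{296115}{4}$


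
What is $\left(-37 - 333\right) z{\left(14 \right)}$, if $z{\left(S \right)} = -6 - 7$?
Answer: $4810$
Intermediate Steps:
$z{\left(S \right)} = -13$
$\left(-37 - 333\right) z{\left(14 \right)} = \left(-37 - 333\right) \left(-13\right) = \left(-370\right) \left(-13\right) = 4810$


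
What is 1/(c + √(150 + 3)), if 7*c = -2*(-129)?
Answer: 602/19689 - 49*√17/19689 ≈ 0.020314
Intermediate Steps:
c = 258/7 (c = (-2*(-129))/7 = (⅐)*258 = 258/7 ≈ 36.857)
1/(c + √(150 + 3)) = 1/(258/7 + √(150 + 3)) = 1/(258/7 + √153) = 1/(258/7 + 3*√17)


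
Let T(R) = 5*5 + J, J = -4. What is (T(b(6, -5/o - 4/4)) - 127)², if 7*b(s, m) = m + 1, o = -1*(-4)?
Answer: 11236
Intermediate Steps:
o = 4
b(s, m) = ⅐ + m/7 (b(s, m) = (m + 1)/7 = (1 + m)/7 = ⅐ + m/7)
T(R) = 21 (T(R) = 5*5 - 4 = 25 - 4 = 21)
(T(b(6, -5/o - 4/4)) - 127)² = (21 - 127)² = (-106)² = 11236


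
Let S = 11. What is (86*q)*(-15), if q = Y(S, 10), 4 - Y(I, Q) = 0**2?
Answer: -5160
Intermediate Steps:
Y(I, Q) = 4 (Y(I, Q) = 4 - 1*0**2 = 4 - 1*0 = 4 + 0 = 4)
q = 4
(86*q)*(-15) = (86*4)*(-15) = 344*(-15) = -5160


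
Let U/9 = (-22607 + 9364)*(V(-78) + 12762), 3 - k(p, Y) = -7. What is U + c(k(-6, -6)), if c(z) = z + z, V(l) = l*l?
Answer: -2246198182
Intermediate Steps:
V(l) = l²
k(p, Y) = 10 (k(p, Y) = 3 - 1*(-7) = 3 + 7 = 10)
c(z) = 2*z
U = -2246198202 (U = 9*((-22607 + 9364)*((-78)² + 12762)) = 9*(-13243*(6084 + 12762)) = 9*(-13243*18846) = 9*(-249577578) = -2246198202)
U + c(k(-6, -6)) = -2246198202 + 2*10 = -2246198202 + 20 = -2246198182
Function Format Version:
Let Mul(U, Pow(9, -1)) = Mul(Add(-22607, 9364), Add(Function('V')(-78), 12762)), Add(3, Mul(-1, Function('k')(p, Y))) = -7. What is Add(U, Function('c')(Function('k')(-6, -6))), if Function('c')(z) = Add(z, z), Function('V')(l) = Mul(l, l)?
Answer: -2246198182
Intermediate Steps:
Function('V')(l) = Pow(l, 2)
Function('k')(p, Y) = 10 (Function('k')(p, Y) = Add(3, Mul(-1, -7)) = Add(3, 7) = 10)
Function('c')(z) = Mul(2, z)
U = -2246198202 (U = Mul(9, Mul(Add(-22607, 9364), Add(Pow(-78, 2), 12762))) = Mul(9, Mul(-13243, Add(6084, 12762))) = Mul(9, Mul(-13243, 18846)) = Mul(9, -249577578) = -2246198202)
Add(U, Function('c')(Function('k')(-6, -6))) = Add(-2246198202, Mul(2, 10)) = Add(-2246198202, 20) = -2246198182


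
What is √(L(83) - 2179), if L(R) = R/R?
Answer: 33*I*√2 ≈ 46.669*I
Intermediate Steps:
L(R) = 1
√(L(83) - 2179) = √(1 - 2179) = √(-2178) = 33*I*√2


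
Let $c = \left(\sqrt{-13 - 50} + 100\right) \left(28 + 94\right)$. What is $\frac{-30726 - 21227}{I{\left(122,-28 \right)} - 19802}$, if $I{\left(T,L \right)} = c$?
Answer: $\frac{9403493}{1398288} + \frac{3169133 i \sqrt{7}}{9788016} \approx 6.725 + 0.85663 i$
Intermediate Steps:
$c = 12200 + 366 i \sqrt{7}$ ($c = \left(\sqrt{-63} + 100\right) 122 = \left(3 i \sqrt{7} + 100\right) 122 = \left(100 + 3 i \sqrt{7}\right) 122 = 12200 + 366 i \sqrt{7} \approx 12200.0 + 968.34 i$)
$I{\left(T,L \right)} = 12200 + 366 i \sqrt{7}$
$\frac{-30726 - 21227}{I{\left(122,-28 \right)} - 19802} = \frac{-30726 - 21227}{\left(12200 + 366 i \sqrt{7}\right) - 19802} = - \frac{51953}{-7602 + 366 i \sqrt{7}}$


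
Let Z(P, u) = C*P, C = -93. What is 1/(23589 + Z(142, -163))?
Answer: 1/10383 ≈ 9.6311e-5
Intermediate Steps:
Z(P, u) = -93*P
1/(23589 + Z(142, -163)) = 1/(23589 - 93*142) = 1/(23589 - 13206) = 1/10383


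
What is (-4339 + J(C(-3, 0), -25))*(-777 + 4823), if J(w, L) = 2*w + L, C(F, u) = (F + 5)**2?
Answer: -17624376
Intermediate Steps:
C(F, u) = (5 + F)**2
J(w, L) = L + 2*w
(-4339 + J(C(-3, 0), -25))*(-777 + 4823) = (-4339 + (-25 + 2*(5 - 3)**2))*(-777 + 4823) = (-4339 + (-25 + 2*2**2))*4046 = (-4339 + (-25 + 2*4))*4046 = (-4339 + (-25 + 8))*4046 = (-4339 - 17)*4046 = -4356*4046 = -17624376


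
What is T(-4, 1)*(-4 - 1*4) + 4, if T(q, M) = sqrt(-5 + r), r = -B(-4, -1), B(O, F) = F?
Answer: 4 - 16*I ≈ 4.0 - 16.0*I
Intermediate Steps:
r = 1 (r = -1*(-1) = 1)
T(q, M) = 2*I (T(q, M) = sqrt(-5 + 1) = sqrt(-4) = 2*I)
T(-4, 1)*(-4 - 1*4) + 4 = (2*I)*(-4 - 1*4) + 4 = (2*I)*(-4 - 4) + 4 = (2*I)*(-8) + 4 = -16*I + 4 = 4 - 16*I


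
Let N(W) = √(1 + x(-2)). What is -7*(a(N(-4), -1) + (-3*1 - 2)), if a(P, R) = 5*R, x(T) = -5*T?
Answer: 70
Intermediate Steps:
N(W) = √11 (N(W) = √(1 - 5*(-2)) = √(1 + 10) = √11)
-7*(a(N(-4), -1) + (-3*1 - 2)) = -7*(5*(-1) + (-3*1 - 2)) = -7*(-5 + (-3 - 2)) = -7*(-5 - 5) = -7*(-10) = 70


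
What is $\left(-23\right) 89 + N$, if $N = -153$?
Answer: $-2200$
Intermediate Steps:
$\left(-23\right) 89 + N = \left(-23\right) 89 - 153 = -2047 - 153 = -2200$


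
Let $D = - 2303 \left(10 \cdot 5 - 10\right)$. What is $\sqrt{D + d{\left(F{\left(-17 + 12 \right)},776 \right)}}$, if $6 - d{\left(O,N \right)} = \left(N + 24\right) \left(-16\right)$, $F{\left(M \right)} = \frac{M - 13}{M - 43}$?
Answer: $i \sqrt{79314} \approx 281.63 i$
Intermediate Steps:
$D = -92120$ ($D = - 2303 \left(50 - 10\right) = \left(-2303\right) 40 = -92120$)
$F{\left(M \right)} = \frac{-13 + M}{-43 + M}$
$d{\left(O,N \right)} = 390 + 16 N$ ($d{\left(O,N \right)} = 6 - \left(N + 24\right) \left(-16\right) = 6 - \left(24 + N\right) \left(-16\right) = 6 - \left(-384 - 16 N\right) = 6 + \left(384 + 16 N\right) = 390 + 16 N$)
$\sqrt{D + d{\left(F{\left(-17 + 12 \right)},776 \right)}} = \sqrt{-92120 + \left(390 + 16 \cdot 776\right)} = \sqrt{-92120 + \left(390 + 12416\right)} = \sqrt{-92120 + 12806} = \sqrt{-79314} = i \sqrt{79314}$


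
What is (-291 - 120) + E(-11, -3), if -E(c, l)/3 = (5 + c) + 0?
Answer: -393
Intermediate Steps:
E(c, l) = -15 - 3*c (E(c, l) = -3*((5 + c) + 0) = -3*(5 + c) = -15 - 3*c)
(-291 - 120) + E(-11, -3) = (-291 - 120) + (-15 - 3*(-11)) = -411 + (-15 + 33) = -411 + 18 = -393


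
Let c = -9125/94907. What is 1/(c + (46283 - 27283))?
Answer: 94907/1803223875 ≈ 5.2632e-5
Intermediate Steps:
c = -9125/94907 (c = -9125*1/94907 = -9125/94907 ≈ -0.096147)
1/(c + (46283 - 27283)) = 1/(-9125/94907 + (46283 - 27283)) = 1/(-9125/94907 + 19000) = 1/(1803223875/94907) = 94907/1803223875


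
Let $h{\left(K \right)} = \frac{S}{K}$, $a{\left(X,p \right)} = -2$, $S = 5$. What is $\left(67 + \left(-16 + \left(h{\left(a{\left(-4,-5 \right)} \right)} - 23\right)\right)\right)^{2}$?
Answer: $\frac{2601}{4} \approx 650.25$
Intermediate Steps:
$h{\left(K \right)} = \frac{5}{K}$
$\left(67 + \left(-16 + \left(h{\left(a{\left(-4,-5 \right)} \right)} - 23\right)\right)\right)^{2} = \left(67 - \left(39 + \frac{5}{2}\right)\right)^{2} = \left(67 + \left(-16 + \left(5 \left(- \frac{1}{2}\right) - 23\right)\right)\right)^{2} = \left(67 - \frac{83}{2}\right)^{2} = \left(\frac{51}{2}\right)^{2} = \frac{2601}{4}$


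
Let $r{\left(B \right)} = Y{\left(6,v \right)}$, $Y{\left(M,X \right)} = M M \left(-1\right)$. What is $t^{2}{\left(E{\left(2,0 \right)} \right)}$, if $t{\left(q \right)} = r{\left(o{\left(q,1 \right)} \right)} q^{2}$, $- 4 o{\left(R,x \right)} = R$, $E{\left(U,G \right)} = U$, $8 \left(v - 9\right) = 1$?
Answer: $20736$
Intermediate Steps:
$v = \frac{73}{8}$ ($v = 9 + \frac{1}{8} \cdot 1 = 9 + \frac{1}{8} = \frac{73}{8} \approx 9.125$)
$o{\left(R,x \right)} = - \frac{R}{4}$
$Y{\left(M,X \right)} = - M^{2}$ ($Y{\left(M,X \right)} = M^{2} \left(-1\right) = - M^{2}$)
$r{\left(B \right)} = -36$ ($r{\left(B \right)} = - 6^{2} = \left(-1\right) 36 = -36$)
$t{\left(q \right)} = - 36 q^{2}$
$t^{2}{\left(E{\left(2,0 \right)} \right)} = \left(- 36 \cdot 2^{2}\right)^{2} = \left(\left(-36\right) 4\right)^{2} = \left(-144\right)^{2} = 20736$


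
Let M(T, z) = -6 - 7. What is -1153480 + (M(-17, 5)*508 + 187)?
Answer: -1159897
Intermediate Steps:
M(T, z) = -13
-1153480 + (M(-17, 5)*508 + 187) = -1153480 + (-13*508 + 187) = -1153480 + (-6604 + 187) = -1153480 - 6417 = -1159897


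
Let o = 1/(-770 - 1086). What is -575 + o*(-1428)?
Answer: -266443/464 ≈ -574.23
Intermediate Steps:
o = -1/1856 (o = 1/(-1856) = -1/1856 ≈ -0.00053879)
-575 + o*(-1428) = -575 - 1/1856*(-1428) = -575 + 357/464 = -266443/464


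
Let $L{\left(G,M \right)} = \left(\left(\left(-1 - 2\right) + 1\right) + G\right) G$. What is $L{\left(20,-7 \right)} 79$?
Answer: $28440$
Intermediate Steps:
$L{\left(G,M \right)} = G \left(-2 + G\right)$ ($L{\left(G,M \right)} = \left(\left(\left(-1 - 2\right) + 1\right) + G\right) G = \left(\left(-3 + 1\right) + G\right) G = \left(-2 + G\right) G = G \left(-2 + G\right)$)
$L{\left(20,-7 \right)} 79 = 20 \left(-2 + 20\right) 79 = 20 \cdot 18 \cdot 79 = 360 \cdot 79 = 28440$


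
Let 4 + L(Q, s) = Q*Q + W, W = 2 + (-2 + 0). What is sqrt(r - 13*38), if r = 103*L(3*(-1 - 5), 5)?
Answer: sqrt(32466) ≈ 180.18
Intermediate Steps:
W = 0 (W = 2 - 2 = 0)
L(Q, s) = -4 + Q**2 (L(Q, s) = -4 + (Q*Q + 0) = -4 + (Q**2 + 0) = -4 + Q**2)
r = 32960 (r = 103*(-4 + (3*(-1 - 5))**2) = 103*(-4 + (3*(-6))**2) = 103*(-4 + (-18)**2) = 103*(-4 + 324) = 103*320 = 32960)
sqrt(r - 13*38) = sqrt(32960 - 13*38) = sqrt(32960 - 494) = sqrt(32466)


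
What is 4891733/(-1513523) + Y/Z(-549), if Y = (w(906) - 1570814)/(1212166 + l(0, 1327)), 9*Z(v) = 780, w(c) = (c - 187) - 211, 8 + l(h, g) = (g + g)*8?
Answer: -23876028327429/7353919311700 ≈ -3.2467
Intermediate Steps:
l(h, g) = -8 + 16*g (l(h, g) = -8 + (g + g)*8 = -8 + (2*g)*8 = -8 + 16*g)
w(c) = -398 + c (w(c) = (-187 + c) - 211 = -398 + c)
Z(v) = 260/3 (Z(v) = (1/9)*780 = 260/3)
Y = -785153/616695 (Y = ((-398 + 906) - 1570814)/(1212166 + (-8 + 16*1327)) = (508 - 1570814)/(1212166 + (-8 + 21232)) = -1570306/(1212166 + 21224) = -1570306/1233390 = -1570306*1/1233390 = -785153/616695 ≈ -1.2732)
4891733/(-1513523) + Y/Z(-549) = 4891733/(-1513523) - 785153/(616695*260/3) = 4891733*(-1/1513523) - 785153/616695*3/260 = -444703/137593 - 785153/53446900 = -23876028327429/7353919311700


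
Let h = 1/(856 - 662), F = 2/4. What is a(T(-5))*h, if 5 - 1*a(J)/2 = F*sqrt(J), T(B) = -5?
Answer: 5/97 - I*sqrt(5)/194 ≈ 0.051546 - 0.011526*I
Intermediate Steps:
F = 1/2 (F = 2*(1/4) = 1/2 ≈ 0.50000)
a(J) = 10 - sqrt(J)
h = 1/194 ≈ 0.0051546
a(T(-5))*h = (10 - sqrt(-5))*(1/194) = (10 - I*sqrt(5))*(1/194) = 5/97 - I*sqrt(5)/194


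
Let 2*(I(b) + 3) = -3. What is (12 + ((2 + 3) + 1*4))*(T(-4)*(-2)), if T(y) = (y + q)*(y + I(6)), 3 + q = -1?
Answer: -2856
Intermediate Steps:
I(b) = -9/2 (I(b) = -3 + (½)*(-3) = -3 - 3/2 = -9/2)
q = -4 (q = -3 - 1 = -4)
T(y) = (-4 + y)*(-9/2 + y) (T(y) = (y - 4)*(y - 9/2) = (-4 + y)*(-9/2 + y))
(12 + ((2 + 3) + 1*4))*(T(-4)*(-2)) = (12 + ((2 + 3) + 1*4))*((18 + (-4)² - 17/2*(-4))*(-2)) = (12 + (5 + 4))*((18 + 16 + 34)*(-2)) = (12 + 9)*(68*(-2)) = 21*(-136) = -2856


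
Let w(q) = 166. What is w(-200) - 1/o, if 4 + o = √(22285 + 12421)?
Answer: 2879268/17345 - √34706/34690 ≈ 165.99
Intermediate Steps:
o = -4 + √34706 (o = -4 + √(22285 + 12421) = -4 + √34706 ≈ 182.30)
w(-200) - 1/o = 166 - 1/(-4 + √34706)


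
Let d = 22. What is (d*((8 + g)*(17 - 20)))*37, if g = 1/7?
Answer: -139194/7 ≈ -19885.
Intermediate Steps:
g = ⅐ ≈ 0.14286
(d*((8 + g)*(17 - 20)))*37 = (22*((8 + ⅐)*(17 - 20)))*37 = (22*((57/7)*(-3)))*37 = (22*(-171/7))*37 = -3762/7*37 = -139194/7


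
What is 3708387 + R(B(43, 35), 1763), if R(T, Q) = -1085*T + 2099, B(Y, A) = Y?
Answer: 3663831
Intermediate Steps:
R(T, Q) = 2099 - 1085*T
3708387 + R(B(43, 35), 1763) = 3708387 + (2099 - 1085*43) = 3708387 + (2099 - 46655) = 3708387 - 44556 = 3663831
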